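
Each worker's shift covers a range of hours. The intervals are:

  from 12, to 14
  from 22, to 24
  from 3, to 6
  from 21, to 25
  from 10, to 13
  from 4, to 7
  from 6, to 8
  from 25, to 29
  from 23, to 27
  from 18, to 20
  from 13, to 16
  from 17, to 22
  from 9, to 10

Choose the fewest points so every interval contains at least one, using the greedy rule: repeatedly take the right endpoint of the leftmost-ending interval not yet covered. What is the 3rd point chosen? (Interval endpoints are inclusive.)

By right end: [3,6]  [4,7]  [6,8]  [9,10]  [10,13]  [12,14]  [13,16]  [18,20]  [17,22]  [22,24]  [21,25]  [23,27]  [25,29]
[3,6] uncovered → point at 6; [9,10] uncovered → point at 10; [12,14] uncovered → point at 14; [18,20] uncovered → point at 20; [22,24] uncovered → point at 24; [25,29] uncovered → point at 29.
Points: 6, 10, 14, 20, 24, 29 (6 total).

14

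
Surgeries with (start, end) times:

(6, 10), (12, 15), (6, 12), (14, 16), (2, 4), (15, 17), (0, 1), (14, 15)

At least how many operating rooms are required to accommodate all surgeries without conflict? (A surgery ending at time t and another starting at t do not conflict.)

Count concurrent intervals with a sweep; the peak is the room count.
starts: [0, 2, 6, 6, 12, 14, 14, 15]
ends:   [1, 4, 10, 12, 15, 15, 16, 17]
s0→1 e1→0 s2→1 e4→0 s6→1 s6→2 e10→1 e12→0 s12→1 s14→2 s14→3  — peak 3.

3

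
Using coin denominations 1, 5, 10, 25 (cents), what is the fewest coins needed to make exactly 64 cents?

Use the largest denomination that fits, subtract, and repeat.
64 − 2×25→14 − 1×10→4 − 4×1→0
Total coins = 2 + 1 + 4 = 7

7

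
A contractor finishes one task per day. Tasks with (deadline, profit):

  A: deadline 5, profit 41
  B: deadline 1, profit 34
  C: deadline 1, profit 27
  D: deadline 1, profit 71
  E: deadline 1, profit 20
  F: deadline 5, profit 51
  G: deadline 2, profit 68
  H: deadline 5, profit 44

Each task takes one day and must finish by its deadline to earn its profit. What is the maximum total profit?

Profit order: D=71 G=68 F=51 H=44 A=41 B=34 C=27 E=20
Assign: D→slot 1, G→slot 2, F→slot 5, H→slot 4, A→slot 3, B skipped, C skipped, E skipped.
Slots: [1:D] [2:G] [3:A] [4:H] [5:F]
Profit = 71 + 68 + 41 + 44 + 51 = 275

275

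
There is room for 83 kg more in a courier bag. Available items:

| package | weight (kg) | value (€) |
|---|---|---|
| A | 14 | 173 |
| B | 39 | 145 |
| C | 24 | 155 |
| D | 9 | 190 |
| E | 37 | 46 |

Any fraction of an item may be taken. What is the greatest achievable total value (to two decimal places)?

651.85

Order: D (190/9=21.11) > A (173/14=12.36) > C (155/24=6.46) > B (145/39=3.72) > E (46/37=1.24)
Fill: take D (9 @ 190) → take A (14 @ 173) → take C (24 @ 155) → take 36/39 of B → 133.85; 83/83 used.
Total value = 651.85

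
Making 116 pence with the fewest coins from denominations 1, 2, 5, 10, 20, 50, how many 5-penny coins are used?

1

Greedy: take as many of the largest coin as possible, then repeat with the remainder.
116 = 2×50 + 1×10 + 1×5 + 1×1
Count of 5: 1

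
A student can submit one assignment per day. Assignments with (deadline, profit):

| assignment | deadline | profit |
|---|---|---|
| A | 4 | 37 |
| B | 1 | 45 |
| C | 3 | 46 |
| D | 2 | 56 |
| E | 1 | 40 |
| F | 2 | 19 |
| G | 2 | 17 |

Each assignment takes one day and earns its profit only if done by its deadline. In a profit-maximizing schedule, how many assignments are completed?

4

By profit: D(d2,56), C(d3,46), B(d1,45), E(d1,40), A(d4,37), F(d2,19), G(d2,17)
D→slot 2; C→slot 3; B→slot 1; E skipped; A→slot 4; F skipped; G skipped.
4 of 7 scheduled.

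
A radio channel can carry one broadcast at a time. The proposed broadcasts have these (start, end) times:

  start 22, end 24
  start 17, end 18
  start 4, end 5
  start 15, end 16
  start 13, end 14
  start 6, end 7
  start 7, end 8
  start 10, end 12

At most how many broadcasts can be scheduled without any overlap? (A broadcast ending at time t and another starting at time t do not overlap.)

By end time: (4,5), (6,7), (7,8), (10,12), (13,14), (15,16), (17,18), (22,24).
Pick (4,5); next start ≥ 5 → (6,7); next start ≥ 7 → (7,8); next start ≥ 8 → (10,12); next start ≥ 12 → (13,14); next start ≥ 14 → (15,16); next start ≥ 16 → (17,18); next start ≥ 18 → (22,24).
Selected 8 broadcasts.

8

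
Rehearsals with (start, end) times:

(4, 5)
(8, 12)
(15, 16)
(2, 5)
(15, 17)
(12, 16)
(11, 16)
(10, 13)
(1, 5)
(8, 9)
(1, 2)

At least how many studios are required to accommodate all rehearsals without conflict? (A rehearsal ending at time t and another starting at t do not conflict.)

Count concurrent intervals with a sweep; the peak is the room count.
starts: [1, 1, 2, 4, 8, 8, 10, 11, 12, 15, 15]
ends:   [2, 5, 5, 5, 9, 12, 13, 16, 16, 16, 17]
s1→1 s1→2 e2→1 s2→2 s4→3 e5→2 e5→1 e5→0 s8→1 s8→2 e9→1 s10→2 s11→3 e12→2 s12→3 e13→2 s15→3 s15→4  — peak 4.

4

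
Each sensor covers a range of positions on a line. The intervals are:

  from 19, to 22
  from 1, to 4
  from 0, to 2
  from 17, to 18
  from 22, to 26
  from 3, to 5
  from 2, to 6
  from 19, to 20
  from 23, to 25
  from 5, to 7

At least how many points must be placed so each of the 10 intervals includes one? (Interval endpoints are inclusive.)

5

Sort by right endpoint; whenever an interval is uncovered, place a point at its right end.
Sorted: [0,2] [1,4] [3,5] [2,6] [5,7] [17,18] [19,20] [19,22] [23,25] [22,26]
{[0,2],[1,4]} hit by 2; {[3,5],[2,6],[5,7]} hit by 5; {[17,18]} hit by 18; {[19,20],[19,22]} hit by 20; {[23,25],[22,26]} hit by 25.
Points: 2, 5, 18, 20, 25 (5 total).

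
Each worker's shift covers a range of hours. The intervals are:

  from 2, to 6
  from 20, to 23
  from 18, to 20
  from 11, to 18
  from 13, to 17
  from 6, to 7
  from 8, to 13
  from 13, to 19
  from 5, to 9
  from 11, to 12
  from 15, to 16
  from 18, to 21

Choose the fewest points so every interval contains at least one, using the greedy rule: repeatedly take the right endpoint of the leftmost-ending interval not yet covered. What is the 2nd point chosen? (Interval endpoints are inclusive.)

By right end: [2,6]  [6,7]  [5,9]  [11,12]  [8,13]  [15,16]  [13,17]  [11,18]  [13,19]  [18,20]  [18,21]  [20,23]
[2,6] uncovered → point at 6; [11,12] uncovered → point at 12; [15,16] uncovered → point at 16; [18,20] uncovered → point at 20.
Points: 6, 12, 16, 20 (4 total).

12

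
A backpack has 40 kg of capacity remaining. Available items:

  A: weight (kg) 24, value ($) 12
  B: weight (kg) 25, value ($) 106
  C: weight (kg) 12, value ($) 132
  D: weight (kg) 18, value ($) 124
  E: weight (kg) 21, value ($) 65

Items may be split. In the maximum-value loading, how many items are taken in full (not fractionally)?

Sort by value per unit weight and fill in that order.
Order: C (132/12=11.00) > D (124/18=6.89) > B (106/25=4.24) > E (65/21=3.10) > A (12/24=0.50)
Fill: take C (12 @ 132) → take D (18 @ 124) → take 10/25 of B → 42.40; 40/40 used.
2 item(s) taken whole; one partial (take 10/25 of B).

2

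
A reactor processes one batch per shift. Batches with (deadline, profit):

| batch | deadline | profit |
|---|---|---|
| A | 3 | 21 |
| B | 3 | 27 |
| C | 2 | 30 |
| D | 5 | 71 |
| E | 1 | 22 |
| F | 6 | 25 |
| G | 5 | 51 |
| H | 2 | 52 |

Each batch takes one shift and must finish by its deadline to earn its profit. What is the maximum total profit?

Take jobs in profit order; each goes to the latest open slot no later than its deadline.
By profit: D(d5,71), H(d2,52), G(d5,51), C(d2,30), B(d3,27), F(d6,25), E(d1,22), A(d3,21)
D→slot 5; H→slot 2; G→slot 4; C→slot 1; B→slot 3; F→slot 6; E skipped; A skipped.
Profit = 30 + 52 + 27 + 51 + 71 + 25 = 256

256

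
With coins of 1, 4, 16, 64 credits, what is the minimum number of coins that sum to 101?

Use the largest denomination that fits, subtract, and repeat.
101 − 1×64→37 − 2×16→5 − 1×4→1 − 1×1→0
Total coins = 1 + 2 + 1 + 1 = 5

5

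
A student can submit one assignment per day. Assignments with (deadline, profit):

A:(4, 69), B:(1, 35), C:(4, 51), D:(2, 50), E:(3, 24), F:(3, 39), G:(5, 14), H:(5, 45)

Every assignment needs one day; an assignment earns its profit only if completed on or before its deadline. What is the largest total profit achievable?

Sort by profit descending; place each in the latest free slot ≤ its deadline.
By profit: A(d4,69), C(d4,51), D(d2,50), H(d5,45), F(d3,39), B(d1,35), E(d3,24), G(d5,14)
A→slot 4; C→slot 3; D→slot 2; H→slot 5; F→slot 1; B skipped; E skipped; G skipped.
Profit = 39 + 50 + 51 + 69 + 45 = 254

254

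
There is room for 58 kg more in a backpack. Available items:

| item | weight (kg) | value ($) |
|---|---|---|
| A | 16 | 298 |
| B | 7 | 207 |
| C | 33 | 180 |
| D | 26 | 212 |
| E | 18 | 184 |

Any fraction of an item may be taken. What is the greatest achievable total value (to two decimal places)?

Sort by value per unit weight and fill in that order.
Ratios (sorted): B 29.57, A 18.62, E 10.22, D 8.15, C 5.45
take B (7 @ 207); take A (16 @ 298); take E (18 @ 184); take 17/26 of D → 138.62. Capacity used 58/58.
Total value = 827.62

827.62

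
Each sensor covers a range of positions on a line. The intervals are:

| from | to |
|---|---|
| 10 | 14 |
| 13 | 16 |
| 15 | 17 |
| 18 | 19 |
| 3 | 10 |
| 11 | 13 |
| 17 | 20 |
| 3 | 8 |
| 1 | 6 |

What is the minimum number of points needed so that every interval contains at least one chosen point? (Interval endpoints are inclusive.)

4

Process intervals by earliest right end; each time one isn't hit yet, stab at its right endpoint.
By right end: [1,6]  [3,8]  [3,10]  [11,13]  [10,14]  [13,16]  [15,17]  [18,19]  [17,20]
[1,6] uncovered → point at 6; [11,13] uncovered → point at 13; [15,17] uncovered → point at 17; [18,19] uncovered → point at 19.
Points: 6, 13, 17, 19 (4 total).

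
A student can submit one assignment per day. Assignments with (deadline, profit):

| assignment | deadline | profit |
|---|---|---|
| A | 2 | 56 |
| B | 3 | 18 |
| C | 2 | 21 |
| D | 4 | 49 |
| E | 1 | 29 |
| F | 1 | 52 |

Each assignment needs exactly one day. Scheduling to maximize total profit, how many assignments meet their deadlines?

Take jobs in profit order; each goes to the latest open slot no later than its deadline.
By profit: A(d2,56), F(d1,52), D(d4,49), E(d1,29), C(d2,21), B(d3,18)
A→slot 2; F→slot 1; D→slot 4; E skipped; C skipped; B→slot 3.
4 of 6 scheduled.

4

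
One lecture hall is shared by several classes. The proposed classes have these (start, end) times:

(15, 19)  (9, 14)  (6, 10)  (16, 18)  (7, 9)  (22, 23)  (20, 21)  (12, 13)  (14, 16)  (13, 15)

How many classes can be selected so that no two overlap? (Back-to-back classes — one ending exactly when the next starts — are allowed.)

Order by finish time; keep every interval that doesn't clash with the previous kept one.
Sorted by end: (7,9)  (6,10)  (12,13)  (9,14)  (13,15)  (14,16)  (16,18)  (15,19)  (20,21)  (22,23)
take (7,9); skip (6,10); take (12,13); take (13,15); skip (14,16); take (16,18); take (20,21); take (22,23).
Selected 6 classes.

6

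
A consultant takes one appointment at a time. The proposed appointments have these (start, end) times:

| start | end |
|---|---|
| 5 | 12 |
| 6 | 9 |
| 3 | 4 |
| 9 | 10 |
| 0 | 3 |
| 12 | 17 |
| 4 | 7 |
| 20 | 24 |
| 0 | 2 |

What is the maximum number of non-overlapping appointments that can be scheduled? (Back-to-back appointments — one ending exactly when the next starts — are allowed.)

6

Order by finish time; keep every interval that doesn't clash with the previous kept one.
Sorted by end: (0,2)  (0,3)  (3,4)  (4,7)  (6,9)  (9,10)  (5,12)  (12,17)  (20,24)
take (0,2); take (3,4); take (4,7); take (9,10); take (12,17); take (20,24).
Selected 6 appointments.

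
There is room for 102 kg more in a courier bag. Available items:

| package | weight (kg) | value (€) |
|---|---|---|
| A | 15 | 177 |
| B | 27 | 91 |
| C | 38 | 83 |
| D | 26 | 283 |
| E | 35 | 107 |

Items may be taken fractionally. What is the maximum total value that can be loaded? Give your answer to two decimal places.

Order: A (177/15=11.80) > D (283/26=10.88) > B (91/27=3.37) > E (107/35=3.06) > C (83/38=2.18)
Fill: take A (15 @ 177) → take D (26 @ 283) → take B (27 @ 91) → take 34/35 of E → 103.94; 102/102 used.
Total value = 654.94

654.94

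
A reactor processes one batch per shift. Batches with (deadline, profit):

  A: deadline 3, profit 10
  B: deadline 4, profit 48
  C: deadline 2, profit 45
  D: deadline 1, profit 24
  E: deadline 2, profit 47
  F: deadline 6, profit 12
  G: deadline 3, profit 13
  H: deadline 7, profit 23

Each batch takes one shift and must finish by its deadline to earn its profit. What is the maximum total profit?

Profit order: B=48 E=47 C=45 D=24 H=23 G=13 F=12 A=10
Assign: B→slot 4, E→slot 2, C→slot 1, D skipped, H→slot 7, G→slot 3, F→slot 6, A skipped.
Slots: [1:C] [2:E] [3:G] [4:B] [6:F] [7:H]
Profit = 45 + 47 + 13 + 48 + 12 + 23 = 188

188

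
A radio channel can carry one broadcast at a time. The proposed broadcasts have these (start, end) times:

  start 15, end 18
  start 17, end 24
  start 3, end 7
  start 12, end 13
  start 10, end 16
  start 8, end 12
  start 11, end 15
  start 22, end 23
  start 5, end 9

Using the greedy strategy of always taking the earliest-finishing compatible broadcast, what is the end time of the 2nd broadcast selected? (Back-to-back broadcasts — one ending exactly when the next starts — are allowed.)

12

Sort by end time and greedily take each interval whose start is ≥ the last chosen end.
By end time: (3,7), (5,9), (8,12), (12,13), (11,15), (10,16), (15,18), (22,23), (17,24).
Pick (3,7); next start ≥ 7 → (8,12); next start ≥ 12 → (12,13); next start ≥ 13 → (15,18); next start ≥ 18 → (22,23).
Selected: (3,7) (8,12) (12,13) (15,18) (22,23)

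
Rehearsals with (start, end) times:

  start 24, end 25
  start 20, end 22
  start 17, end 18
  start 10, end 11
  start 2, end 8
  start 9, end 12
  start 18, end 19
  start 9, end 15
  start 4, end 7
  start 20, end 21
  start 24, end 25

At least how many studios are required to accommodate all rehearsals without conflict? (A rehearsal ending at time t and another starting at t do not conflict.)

3

starts: [2, 4, 9, 9, 10, 17, 18, 20, 20, 24, 24]
ends:   [7, 8, 11, 12, 15, 18, 19, 21, 22, 25, 25]
s2→1 s4→2 e7→1 e8→0 s9→1 s9→2 s10→3  — peak 3.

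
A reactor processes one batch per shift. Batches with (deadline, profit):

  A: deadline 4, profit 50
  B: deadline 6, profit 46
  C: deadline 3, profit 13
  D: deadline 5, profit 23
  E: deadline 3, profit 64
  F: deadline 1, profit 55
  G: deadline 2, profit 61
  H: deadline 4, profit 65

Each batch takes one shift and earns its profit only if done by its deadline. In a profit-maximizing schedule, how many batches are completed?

Take jobs in profit order; each goes to the latest open slot no later than its deadline.
Profit order: H=65 E=64 G=61 F=55 A=50 B=46 D=23 C=13
Assign: H→slot 4, E→slot 3, G→slot 2, F→slot 1, A skipped, B→slot 6, D→slot 5, C skipped.
Slots: [1:F] [2:G] [3:E] [4:H] [5:D] [6:B]
6 of 8 scheduled.

6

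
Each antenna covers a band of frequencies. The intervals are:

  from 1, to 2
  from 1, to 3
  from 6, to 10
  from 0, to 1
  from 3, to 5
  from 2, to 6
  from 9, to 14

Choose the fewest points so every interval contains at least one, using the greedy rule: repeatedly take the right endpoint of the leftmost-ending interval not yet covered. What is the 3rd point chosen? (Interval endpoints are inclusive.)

10

Process intervals by earliest right end; each time one isn't hit yet, stab at its right endpoint.
Sorted: [0,1] [1,2] [1,3] [3,5] [2,6] [6,10] [9,14]
{[0,1],[1,2],[1,3]} hit by 1; {[3,5],[2,6]} hit by 5; {[6,10],[9,14]} hit by 10.
Points: 1, 5, 10 (3 total).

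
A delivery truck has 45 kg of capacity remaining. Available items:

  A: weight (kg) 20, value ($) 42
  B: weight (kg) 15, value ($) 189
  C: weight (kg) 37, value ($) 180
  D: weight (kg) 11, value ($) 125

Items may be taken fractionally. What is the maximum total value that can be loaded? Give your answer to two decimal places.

406.43

Greedy by value/weight ratio, highest first.
Ratios (sorted): B 12.60, D 11.36, C 4.86, A 2.10
take B (15 @ 189); take D (11 @ 125); take 19/37 of C → 92.43. Capacity used 45/45.
Total value = 406.43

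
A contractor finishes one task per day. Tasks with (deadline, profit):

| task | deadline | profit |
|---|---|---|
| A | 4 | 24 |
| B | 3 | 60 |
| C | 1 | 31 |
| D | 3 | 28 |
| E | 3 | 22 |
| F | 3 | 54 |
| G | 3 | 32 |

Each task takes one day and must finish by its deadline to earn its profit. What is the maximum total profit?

170

By profit: B(d3,60), F(d3,54), G(d3,32), C(d1,31), D(d3,28), A(d4,24), E(d3,22)
B→slot 3; F→slot 2; G→slot 1; C skipped; D skipped; A→slot 4; E skipped.
Profit = 32 + 54 + 60 + 24 = 170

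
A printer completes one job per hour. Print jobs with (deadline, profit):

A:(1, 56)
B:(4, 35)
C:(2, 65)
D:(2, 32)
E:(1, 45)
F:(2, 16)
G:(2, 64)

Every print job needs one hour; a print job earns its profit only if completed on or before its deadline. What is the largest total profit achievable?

164

Take jobs in profit order; each goes to the latest open slot no later than its deadline.
Profit order: C=65 G=64 A=56 E=45 B=35 D=32 F=16
Assign: C→slot 2, G→slot 1, A skipped, E skipped, B→slot 4, D skipped, F skipped.
Slots: [1:G] [2:C] [4:B]
Profit = 64 + 65 + 35 = 164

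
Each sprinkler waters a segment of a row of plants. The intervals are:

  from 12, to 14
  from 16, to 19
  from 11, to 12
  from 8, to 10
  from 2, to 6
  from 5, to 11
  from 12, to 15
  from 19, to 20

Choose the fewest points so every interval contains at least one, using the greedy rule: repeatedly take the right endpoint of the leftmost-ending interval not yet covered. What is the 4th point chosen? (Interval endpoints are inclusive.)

Process intervals by earliest right end; each time one isn't hit yet, stab at its right endpoint.
By right end: [2,6]  [8,10]  [5,11]  [11,12]  [12,14]  [12,15]  [16,19]  [19,20]
[2,6] uncovered → point at 6; [8,10] uncovered → point at 10; [11,12] uncovered → point at 12; [16,19] uncovered → point at 19.
Points: 6, 10, 12, 19 (4 total).

19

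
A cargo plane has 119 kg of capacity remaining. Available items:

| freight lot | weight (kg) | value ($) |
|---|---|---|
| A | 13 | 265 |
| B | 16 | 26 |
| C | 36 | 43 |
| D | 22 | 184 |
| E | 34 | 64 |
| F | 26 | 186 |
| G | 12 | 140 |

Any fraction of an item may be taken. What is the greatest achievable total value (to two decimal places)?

858.50

Sort by value per unit weight and fill in that order.
Ratios (sorted): A 20.38, G 11.67, D 8.36, F 7.15, E 1.88, B 1.62, C 1.19
take A (13 @ 265); take G (12 @ 140); take D (22 @ 184); take F (26 @ 186); take E (34 @ 64); take 12/16 of B → 19.50. Capacity used 119/119.
Total value = 858.50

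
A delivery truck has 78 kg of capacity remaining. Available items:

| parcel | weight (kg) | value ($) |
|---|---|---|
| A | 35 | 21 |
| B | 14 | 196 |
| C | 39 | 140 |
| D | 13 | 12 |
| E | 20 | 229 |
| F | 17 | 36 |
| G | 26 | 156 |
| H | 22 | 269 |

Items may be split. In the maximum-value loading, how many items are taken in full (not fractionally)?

3

Ratios (sorted): B 14.00, H 12.23, E 11.45, G 6.00, C 3.59, F 2.12, D 0.92, A 0.60
take B (14 @ 196); take H (22 @ 269); take E (20 @ 229); take 22/26 of G → 132.00. Capacity used 78/78.
3 item(s) taken whole; one partial (take 22/26 of G).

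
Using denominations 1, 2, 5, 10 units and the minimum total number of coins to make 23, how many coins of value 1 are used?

Greedy: take as many of the largest coin as possible, then repeat with the remainder.
23 − 2×10→3 − 1×2→1 − 1×1→0
Count of 1: 1

1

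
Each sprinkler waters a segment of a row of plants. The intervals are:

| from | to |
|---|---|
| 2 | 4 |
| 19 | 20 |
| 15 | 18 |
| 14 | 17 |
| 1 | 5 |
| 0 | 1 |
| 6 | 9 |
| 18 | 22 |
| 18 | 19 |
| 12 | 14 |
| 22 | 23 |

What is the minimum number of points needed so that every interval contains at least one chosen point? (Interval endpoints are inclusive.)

7

Sort by right endpoint; whenever an interval is uncovered, place a point at its right end.
By right end: [0,1]  [2,4]  [1,5]  [6,9]  [12,14]  [14,17]  [15,18]  [18,19]  [19,20]  [18,22]  [22,23]
[0,1] uncovered → point at 1; [2,4] uncovered → point at 4; [6,9] uncovered → point at 9; [12,14] uncovered → point at 14; [15,18] uncovered → point at 18; [19,20] uncovered → point at 20; [22,23] uncovered → point at 23.
Points: 1, 4, 9, 14, 18, 20, 23 (7 total).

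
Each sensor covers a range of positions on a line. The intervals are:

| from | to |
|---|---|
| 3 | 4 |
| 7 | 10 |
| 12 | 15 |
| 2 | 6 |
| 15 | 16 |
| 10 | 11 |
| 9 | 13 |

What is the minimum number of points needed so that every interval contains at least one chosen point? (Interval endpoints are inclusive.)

By right end: [3,4]  [2,6]  [7,10]  [10,11]  [9,13]  [12,15]  [15,16]
[3,4] uncovered → point at 4; [7,10] uncovered → point at 10; [12,15] uncovered → point at 15.
Points: 4, 10, 15 (3 total).

3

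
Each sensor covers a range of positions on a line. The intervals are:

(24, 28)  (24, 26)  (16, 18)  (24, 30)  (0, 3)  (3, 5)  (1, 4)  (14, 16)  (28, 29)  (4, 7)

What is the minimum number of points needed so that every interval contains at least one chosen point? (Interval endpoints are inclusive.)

5

Sort by right endpoint; whenever an interval is uncovered, place a point at its right end.
Sorted: [0,3] [1,4] [3,5] [4,7] [14,16] [16,18] [24,26] [24,28] [28,29] [24,30]
{[0,3],[1,4],[3,5]} hit by 3; {[4,7]} hit by 7; {[14,16],[16,18]} hit by 16; {[24,26],[24,28]} hit by 26; {[28,29],[24,30]} hit by 29.
Points: 3, 7, 16, 26, 29 (5 total).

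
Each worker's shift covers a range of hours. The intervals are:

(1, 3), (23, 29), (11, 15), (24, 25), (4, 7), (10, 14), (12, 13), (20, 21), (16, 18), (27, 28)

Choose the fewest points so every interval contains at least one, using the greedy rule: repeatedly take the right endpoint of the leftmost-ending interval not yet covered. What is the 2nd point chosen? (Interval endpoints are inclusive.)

Sort by right endpoint; whenever an interval is uncovered, place a point at its right end.
Sorted: [1,3] [4,7] [12,13] [10,14] [11,15] [16,18] [20,21] [24,25] [27,28] [23,29]
{[1,3]} hit by 3; {[4,7]} hit by 7; {[12,13],[10,14],[11,15]} hit by 13; {[16,18]} hit by 18; {[20,21]} hit by 21; {[24,25]} hit by 25; {[27,28],[23,29]} hit by 28.
Points: 3, 7, 13, 18, 21, 25, 28 (7 total).

7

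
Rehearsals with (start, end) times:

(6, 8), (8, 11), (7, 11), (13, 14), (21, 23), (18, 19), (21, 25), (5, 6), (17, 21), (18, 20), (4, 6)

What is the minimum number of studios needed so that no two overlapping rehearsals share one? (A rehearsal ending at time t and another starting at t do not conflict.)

3

The answer is the maximum number of intervals overlapping at any instant.
Events (time:±→running): 4:+→1 5:+→2 6:-→1 6:-→0 6:+→1 7:+→2 8:-→1 8:+→2 11:-→1 11:-→0 13:+→1 14:-→0 17:+→1 18:+→2 18:+→3 … peak 3.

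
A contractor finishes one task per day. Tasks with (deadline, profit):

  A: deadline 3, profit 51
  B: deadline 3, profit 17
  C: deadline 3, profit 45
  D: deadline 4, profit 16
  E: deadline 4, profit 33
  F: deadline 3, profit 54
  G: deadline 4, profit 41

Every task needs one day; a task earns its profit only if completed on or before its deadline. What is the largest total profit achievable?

Sort by profit descending; place each in the latest free slot ≤ its deadline.
Profit order: F=54 A=51 C=45 G=41 E=33 B=17 D=16
Assign: F→slot 3, A→slot 2, C→slot 1, G→slot 4, E skipped, B skipped, D skipped.
Slots: [1:C] [2:A] [3:F] [4:G]
Profit = 45 + 51 + 54 + 41 = 191

191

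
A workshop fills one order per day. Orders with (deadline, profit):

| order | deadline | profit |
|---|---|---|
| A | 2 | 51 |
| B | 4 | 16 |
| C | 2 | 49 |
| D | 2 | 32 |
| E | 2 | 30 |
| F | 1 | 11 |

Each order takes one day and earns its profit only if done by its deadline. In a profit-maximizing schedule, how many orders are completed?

3

Take jobs in profit order; each goes to the latest open slot no later than its deadline.
Profit order: A=51 C=49 D=32 E=30 B=16 F=11
Assign: A→slot 2, C→slot 1, D skipped, E skipped, B→slot 4, F skipped.
Slots: [1:C] [2:A] [4:B]
3 of 6 scheduled.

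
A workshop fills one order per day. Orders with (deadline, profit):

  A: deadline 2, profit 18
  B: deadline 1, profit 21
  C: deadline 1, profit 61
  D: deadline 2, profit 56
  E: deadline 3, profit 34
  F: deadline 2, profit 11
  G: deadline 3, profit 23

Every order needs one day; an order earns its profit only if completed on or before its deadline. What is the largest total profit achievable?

151

Profit order: C=61 D=56 E=34 G=23 B=21 A=18 F=11
Assign: C→slot 1, D→slot 2, E→slot 3, G skipped, B skipped, A skipped, F skipped.
Slots: [1:C] [2:D] [3:E]
Profit = 61 + 56 + 34 = 151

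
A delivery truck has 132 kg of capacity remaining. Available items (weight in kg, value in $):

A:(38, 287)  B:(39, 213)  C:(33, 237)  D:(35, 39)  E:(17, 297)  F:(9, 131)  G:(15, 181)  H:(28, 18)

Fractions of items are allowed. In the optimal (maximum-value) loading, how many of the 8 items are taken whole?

5

Order: E (297/17=17.47) > F (131/9=14.56) > G (181/15=12.07) > A (287/38=7.55) > C (237/33=7.18) > B (213/39=5.46) > D (39/35=1.11) > H (18/28=0.64)
Fill: take E (17 @ 297) → take F (9 @ 131) → take G (15 @ 181) → take A (38 @ 287) → take C (33 @ 237) → take 20/39 of B → 109.23; 132/132 used.
5 item(s) taken whole; one partial (take 20/39 of B).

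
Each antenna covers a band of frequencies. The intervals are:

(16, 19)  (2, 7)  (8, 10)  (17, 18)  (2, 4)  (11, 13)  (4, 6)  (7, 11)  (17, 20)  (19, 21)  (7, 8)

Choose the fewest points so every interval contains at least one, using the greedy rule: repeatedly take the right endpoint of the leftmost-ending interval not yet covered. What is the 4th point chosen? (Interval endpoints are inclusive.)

18

Sorted: [2,4] [4,6] [2,7] [7,8] [8,10] [7,11] [11,13] [17,18] [16,19] [17,20] [19,21]
{[2,4],[4,6],[2,7]} hit by 4; {[7,8],[8,10],[7,11]} hit by 8; {[11,13]} hit by 13; {[17,18],[16,19],[17,20]} hit by 18; {[19,21]} hit by 21.
Points: 4, 8, 13, 18, 21 (5 total).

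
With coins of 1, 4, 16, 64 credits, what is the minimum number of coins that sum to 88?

88 − 1×64→24 − 1×16→8 − 2×4→0
Total coins = 1 + 1 + 2 = 4

4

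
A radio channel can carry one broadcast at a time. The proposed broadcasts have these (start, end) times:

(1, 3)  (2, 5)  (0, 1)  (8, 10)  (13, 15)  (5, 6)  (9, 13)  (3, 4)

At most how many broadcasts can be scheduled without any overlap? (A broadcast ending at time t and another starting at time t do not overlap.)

By end time: (0,1), (1,3), (3,4), (2,5), (5,6), (8,10), (9,13), (13,15).
Pick (0,1); next start ≥ 1 → (1,3); next start ≥ 3 → (3,4); next start ≥ 4 → (5,6); next start ≥ 6 → (8,10); next start ≥ 10 → (13,15).
Selected 6 broadcasts.

6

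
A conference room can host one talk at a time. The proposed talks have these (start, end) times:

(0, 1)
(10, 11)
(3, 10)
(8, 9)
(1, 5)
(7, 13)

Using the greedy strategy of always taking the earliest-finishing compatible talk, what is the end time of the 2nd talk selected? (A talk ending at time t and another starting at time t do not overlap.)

5

Order by finish time; keep every interval that doesn't clash with the previous kept one.
By end time: (0,1), (1,5), (8,9), (3,10), (10,11), (7,13).
Pick (0,1); next start ≥ 1 → (1,5); next start ≥ 5 → (8,9); next start ≥ 9 → (10,11).
Selected: (0,1) (1,5) (8,9) (10,11)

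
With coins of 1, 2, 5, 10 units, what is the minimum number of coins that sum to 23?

4

Greedy: take as many of the largest coin as possible, then repeat with the remainder.
23 − 2×10→3 − 1×2→1 − 1×1→0
Total coins = 2 + 1 + 1 = 4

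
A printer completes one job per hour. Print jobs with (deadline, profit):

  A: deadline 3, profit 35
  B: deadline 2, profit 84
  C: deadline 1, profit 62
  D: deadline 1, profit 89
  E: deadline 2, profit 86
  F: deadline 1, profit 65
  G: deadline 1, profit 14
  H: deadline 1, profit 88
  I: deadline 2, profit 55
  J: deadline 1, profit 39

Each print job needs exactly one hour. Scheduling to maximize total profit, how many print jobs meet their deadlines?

3

Profit order: D=89 H=88 E=86 B=84 F=65 C=62 I=55 J=39 A=35 G=14
Assign: D→slot 1, H skipped, E→slot 2, B skipped, F skipped, C skipped, I skipped, J skipped, A→slot 3, G skipped.
Slots: [1:D] [2:E] [3:A]
3 of 10 scheduled.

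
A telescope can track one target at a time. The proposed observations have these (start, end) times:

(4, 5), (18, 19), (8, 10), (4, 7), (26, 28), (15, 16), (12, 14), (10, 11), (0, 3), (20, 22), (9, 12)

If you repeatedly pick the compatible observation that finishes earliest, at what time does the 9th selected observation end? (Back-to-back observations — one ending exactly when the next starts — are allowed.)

28

Order by finish time; keep every interval that doesn't clash with the previous kept one.
By end time: (0,3), (4,5), (4,7), (8,10), (10,11), (9,12), (12,14), (15,16), (18,19), (20,22), (26,28).
Pick (0,3); next start ≥ 3 → (4,5); next start ≥ 5 → (8,10); next start ≥ 10 → (10,11); next start ≥ 11 → (12,14); next start ≥ 14 → (15,16); next start ≥ 16 → (18,19); next start ≥ 19 → (20,22); next start ≥ 22 → (26,28).
Selected: (0,3) (4,5) (8,10) (10,11) (12,14) (15,16) (18,19) (20,22) (26,28)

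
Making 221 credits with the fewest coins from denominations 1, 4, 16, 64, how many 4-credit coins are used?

221 − 3×64→29 − 1×16→13 − 3×4→1 − 1×1→0
Count of 4: 3

3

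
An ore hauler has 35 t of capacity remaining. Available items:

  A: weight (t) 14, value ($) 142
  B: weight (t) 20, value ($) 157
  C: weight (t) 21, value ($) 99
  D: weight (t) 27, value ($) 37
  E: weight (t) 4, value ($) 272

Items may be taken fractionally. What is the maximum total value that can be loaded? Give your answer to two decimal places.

547.45

Greedy by value/weight ratio, highest first.
Order: E (272/4=68.00) > A (142/14=10.14) > B (157/20=7.85) > C (99/21=4.71) > D (37/27=1.37)
Fill: take E (4 @ 272) → take A (14 @ 142) → take 17/20 of B → 133.45; 35/35 used.
Total value = 547.45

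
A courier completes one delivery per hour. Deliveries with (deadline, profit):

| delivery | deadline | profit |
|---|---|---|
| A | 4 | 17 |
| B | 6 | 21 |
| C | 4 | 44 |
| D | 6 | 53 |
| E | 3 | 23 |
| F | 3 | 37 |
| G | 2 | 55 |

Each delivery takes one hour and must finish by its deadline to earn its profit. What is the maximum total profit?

233

Profit order: G=55 D=53 C=44 F=37 E=23 B=21 A=17
Assign: G→slot 2, D→slot 6, C→slot 4, F→slot 3, E→slot 1, B→slot 5, A skipped.
Slots: [1:E] [2:G] [3:F] [4:C] [5:B] [6:D]
Profit = 23 + 55 + 37 + 44 + 21 + 53 = 233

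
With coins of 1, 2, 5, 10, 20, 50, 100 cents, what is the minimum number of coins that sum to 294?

294 = 2×100 + 1×50 + 2×20 + 2×2
Total coins = 2 + 1 + 2 + 2 = 7

7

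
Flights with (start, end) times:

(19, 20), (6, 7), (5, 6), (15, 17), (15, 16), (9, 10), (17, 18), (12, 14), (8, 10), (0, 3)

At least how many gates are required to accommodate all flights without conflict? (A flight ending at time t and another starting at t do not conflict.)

2

Events (time:±→running): 0:+→1 3:-→0 5:+→1 6:-→0 6:+→1 7:-→0 8:+→1 9:+→2 … peak 2.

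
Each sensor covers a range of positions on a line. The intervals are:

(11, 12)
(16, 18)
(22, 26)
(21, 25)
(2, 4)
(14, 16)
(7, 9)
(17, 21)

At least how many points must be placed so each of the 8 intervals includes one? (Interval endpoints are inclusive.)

6

By right end: [2,4]  [7,9]  [11,12]  [14,16]  [16,18]  [17,21]  [21,25]  [22,26]
[2,4] uncovered → point at 4; [7,9] uncovered → point at 9; [11,12] uncovered → point at 12; [14,16] uncovered → point at 16; [17,21] uncovered → point at 21; [22,26] uncovered → point at 26.
Points: 4, 9, 12, 16, 21, 26 (6 total).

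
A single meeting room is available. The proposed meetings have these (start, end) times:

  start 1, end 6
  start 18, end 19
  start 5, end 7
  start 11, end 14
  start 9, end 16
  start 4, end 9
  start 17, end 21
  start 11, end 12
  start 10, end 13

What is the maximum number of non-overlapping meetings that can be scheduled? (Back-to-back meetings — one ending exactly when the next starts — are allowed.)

3

Order by finish time; keep every interval that doesn't clash with the previous kept one.
Sorted by end: (1,6)  (5,7)  (4,9)  (11,12)  (10,13)  (11,14)  (9,16)  (18,19)  (17,21)
take (1,6); take (11,12); skip (11,14); take (18,19).
Selected 3 meetings.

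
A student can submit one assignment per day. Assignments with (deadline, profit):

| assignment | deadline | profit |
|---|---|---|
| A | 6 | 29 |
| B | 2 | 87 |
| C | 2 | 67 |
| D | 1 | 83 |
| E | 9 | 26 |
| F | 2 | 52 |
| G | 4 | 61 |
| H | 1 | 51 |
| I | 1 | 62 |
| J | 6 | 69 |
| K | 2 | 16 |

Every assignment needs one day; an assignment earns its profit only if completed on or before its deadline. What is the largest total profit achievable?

By profit: B(d2,87), D(d1,83), J(d6,69), C(d2,67), I(d1,62), G(d4,61), F(d2,52), H(d1,51), A(d6,29), E(d9,26), K(d2,16)
B→slot 2; D→slot 1; J→slot 6; C skipped; I skipped; G→slot 4; F skipped; H skipped; A→slot 5; E→slot 9; K skipped.
Profit = 83 + 87 + 61 + 29 + 69 + 26 = 355

355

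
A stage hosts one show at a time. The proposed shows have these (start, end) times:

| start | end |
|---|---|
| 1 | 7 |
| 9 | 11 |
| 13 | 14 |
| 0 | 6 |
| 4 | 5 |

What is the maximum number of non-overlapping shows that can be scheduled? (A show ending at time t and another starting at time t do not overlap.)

3

Sort by end time and greedily take each interval whose start is ≥ the last chosen end.
Sorted by end: (4,5)  (0,6)  (1,7)  (9,11)  (13,14)
take (4,5); skip (0,6); take (9,11); take (13,14).
Selected 3 shows.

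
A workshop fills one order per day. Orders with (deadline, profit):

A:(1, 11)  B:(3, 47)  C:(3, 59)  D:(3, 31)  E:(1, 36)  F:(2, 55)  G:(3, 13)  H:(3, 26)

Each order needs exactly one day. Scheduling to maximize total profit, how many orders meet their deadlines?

Sort by profit descending; place each in the latest free slot ≤ its deadline.
Profit order: C=59 F=55 B=47 E=36 D=31 H=26 G=13 A=11
Assign: C→slot 3, F→slot 2, B→slot 1, E skipped, D skipped, H skipped, G skipped, A skipped.
Slots: [1:B] [2:F] [3:C]
3 of 8 scheduled.

3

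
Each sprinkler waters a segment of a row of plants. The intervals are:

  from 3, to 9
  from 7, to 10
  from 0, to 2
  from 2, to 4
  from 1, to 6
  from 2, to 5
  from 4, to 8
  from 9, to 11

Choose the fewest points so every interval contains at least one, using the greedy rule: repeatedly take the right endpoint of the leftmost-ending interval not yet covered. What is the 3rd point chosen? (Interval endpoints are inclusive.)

By right end: [0,2]  [2,4]  [2,5]  [1,6]  [4,8]  [3,9]  [7,10]  [9,11]
[0,2] uncovered → point at 2; [4,8] uncovered → point at 8; [9,11] uncovered → point at 11.
Points: 2, 8, 11 (3 total).

11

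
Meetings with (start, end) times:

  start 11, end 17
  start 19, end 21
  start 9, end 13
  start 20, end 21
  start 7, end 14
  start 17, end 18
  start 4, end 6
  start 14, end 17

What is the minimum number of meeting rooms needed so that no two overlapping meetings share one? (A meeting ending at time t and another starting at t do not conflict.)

Events (time:±→running): 4:+→1 6:-→0 7:+→1 9:+→2 11:+→3 … peak 3.

3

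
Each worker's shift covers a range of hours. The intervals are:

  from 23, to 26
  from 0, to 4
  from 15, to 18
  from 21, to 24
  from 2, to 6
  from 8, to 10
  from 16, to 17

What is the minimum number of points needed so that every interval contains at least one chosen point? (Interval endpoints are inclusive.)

Process intervals by earliest right end; each time one isn't hit yet, stab at its right endpoint.
By right end: [0,4]  [2,6]  [8,10]  [16,17]  [15,18]  [21,24]  [23,26]
[0,4] uncovered → point at 4; [8,10] uncovered → point at 10; [16,17] uncovered → point at 17; [21,24] uncovered → point at 24.
Points: 4, 10, 17, 24 (4 total).

4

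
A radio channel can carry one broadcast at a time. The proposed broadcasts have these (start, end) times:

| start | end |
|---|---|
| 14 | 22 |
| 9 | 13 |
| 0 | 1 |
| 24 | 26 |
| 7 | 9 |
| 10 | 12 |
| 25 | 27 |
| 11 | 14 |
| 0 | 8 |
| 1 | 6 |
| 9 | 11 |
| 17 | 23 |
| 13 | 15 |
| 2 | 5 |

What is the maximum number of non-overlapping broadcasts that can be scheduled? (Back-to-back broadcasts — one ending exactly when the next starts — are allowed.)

7

By end time: (0,1), (2,5), (1,6), (0,8), (7,9), (9,11), (10,12), (9,13), (11,14), (13,15), (14,22), (17,23), (24,26), (25,27).
Pick (0,1); next start ≥ 1 → (2,5); next start ≥ 5 → (7,9); next start ≥ 9 → (9,11); next start ≥ 11 → (11,14); next start ≥ 14 → (14,22); next start ≥ 22 → (24,26).
Selected 7 broadcasts.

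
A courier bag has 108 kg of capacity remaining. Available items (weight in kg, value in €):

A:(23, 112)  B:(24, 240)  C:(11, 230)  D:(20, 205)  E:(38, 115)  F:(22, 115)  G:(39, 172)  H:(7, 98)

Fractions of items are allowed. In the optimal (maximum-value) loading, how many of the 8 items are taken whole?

Ratios (sorted): C 20.91, H 14.00, D 10.25, B 10.00, F 5.23, A 4.87, G 4.41, E 3.03
take C (11 @ 230); take H (7 @ 98); take D (20 @ 205); take B (24 @ 240); take F (22 @ 115); take A (23 @ 112); take 1/39 of G → 4.41. Capacity used 108/108.
6 item(s) taken whole; one partial (take 1/39 of G).

6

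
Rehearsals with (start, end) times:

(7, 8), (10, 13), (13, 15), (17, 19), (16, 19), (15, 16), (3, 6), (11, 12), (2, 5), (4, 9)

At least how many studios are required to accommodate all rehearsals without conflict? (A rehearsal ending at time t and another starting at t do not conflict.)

3

Count concurrent intervals with a sweep; the peak is the room count.
Events (time:±→running): 2:+→1 3:+→2 4:+→3 … peak 3.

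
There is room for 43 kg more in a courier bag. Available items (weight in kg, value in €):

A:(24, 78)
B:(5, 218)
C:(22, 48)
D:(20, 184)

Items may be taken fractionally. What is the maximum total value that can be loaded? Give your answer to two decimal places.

460.50

Greedy by value/weight ratio, highest first.
Order: B (218/5=43.60) > D (184/20=9.20) > A (78/24=3.25) > C (48/22=2.18)
Fill: take B (5 @ 218) → take D (20 @ 184) → take 18/24 of A → 58.50; 43/43 used.
Total value = 460.50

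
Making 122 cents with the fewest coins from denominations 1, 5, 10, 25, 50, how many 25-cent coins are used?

122 = 2×50 + 2×10 + 2×1
Count of 25: 0

0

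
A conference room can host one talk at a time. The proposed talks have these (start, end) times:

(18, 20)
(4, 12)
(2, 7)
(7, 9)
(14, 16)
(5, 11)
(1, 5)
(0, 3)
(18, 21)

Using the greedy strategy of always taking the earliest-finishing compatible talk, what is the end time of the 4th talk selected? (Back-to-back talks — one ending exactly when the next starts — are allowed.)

Sort by end time and greedily take each interval whose start is ≥ the last chosen end.
Sorted by end: (0,3)  (1,5)  (2,7)  (7,9)  (5,11)  (4,12)  (14,16)  (18,20)  (18,21)
take (0,3); take (7,9); skip (5,11); take (14,16); take (18,20).
Selected: (0,3) (7,9) (14,16) (18,20)

20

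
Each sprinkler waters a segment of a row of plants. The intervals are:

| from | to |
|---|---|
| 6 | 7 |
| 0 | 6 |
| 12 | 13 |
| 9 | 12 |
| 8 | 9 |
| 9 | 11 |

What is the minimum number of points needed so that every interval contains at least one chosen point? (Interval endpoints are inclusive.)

3

Sort by right endpoint; whenever an interval is uncovered, place a point at its right end.
By right end: [0,6]  [6,7]  [8,9]  [9,11]  [9,12]  [12,13]
[0,6] uncovered → point at 6; [8,9] uncovered → point at 9; [12,13] uncovered → point at 13.
Points: 6, 9, 13 (3 total).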